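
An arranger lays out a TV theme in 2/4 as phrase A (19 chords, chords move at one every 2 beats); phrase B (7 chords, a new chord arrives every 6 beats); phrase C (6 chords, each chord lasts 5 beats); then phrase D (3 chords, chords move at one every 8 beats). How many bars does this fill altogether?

A: 19 × 2 = 38 beats = 19 bars.
B: 7 × 6 = 42 beats = 21 bars.
C: 6 × 5 = 30 beats = 15 bars.
D: 3 × 8 = 24 beats = 12 bars.
Total: 19 + 21 + 15 + 12 = 67 bars.

67 bars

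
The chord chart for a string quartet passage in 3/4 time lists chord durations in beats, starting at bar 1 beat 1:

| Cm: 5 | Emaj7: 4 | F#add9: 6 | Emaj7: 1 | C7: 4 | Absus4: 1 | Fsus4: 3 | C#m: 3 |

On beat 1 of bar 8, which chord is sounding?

Fsus4

Beat 1 of bar 8 is beat (8−1)×3 + 1 = 22 overall.
Running totals: Cm ends at 5, Emaj7 ends at 9, F#add9 ends at 15, Emaj7 ends at 16, C7 ends at 20, Absus4 ends at 21, Fsus4 ends at 24.
Beat 22 falls within Fsus4.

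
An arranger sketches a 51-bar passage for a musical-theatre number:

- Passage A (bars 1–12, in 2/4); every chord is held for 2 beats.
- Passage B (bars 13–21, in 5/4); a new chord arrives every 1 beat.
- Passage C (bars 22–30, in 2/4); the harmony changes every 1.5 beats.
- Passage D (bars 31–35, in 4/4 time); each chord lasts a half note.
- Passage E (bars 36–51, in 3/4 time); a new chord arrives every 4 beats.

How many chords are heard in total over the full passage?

A: 12·2 = 24 beats, 24/2 = 12 chords.
B: 9·5 = 45 beats, 45/1 = 45 chords.
C: 9·2 = 18 beats, 18/1.5 = 12 chords.
D: 5·4 = 20 beats, 20/2 = 10 chords.
E: 16·3 = 48 beats, 48/4 = 12 chords.
Total: 12 + 45 + 12 + 10 + 12 = 91.

91 chords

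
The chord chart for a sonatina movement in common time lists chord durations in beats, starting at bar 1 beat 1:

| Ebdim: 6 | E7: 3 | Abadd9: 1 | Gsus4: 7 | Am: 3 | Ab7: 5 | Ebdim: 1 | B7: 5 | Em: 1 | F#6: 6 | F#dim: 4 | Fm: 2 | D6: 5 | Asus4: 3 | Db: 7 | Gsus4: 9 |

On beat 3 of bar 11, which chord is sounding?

Fm

Beat 3 of bar 11 is beat (11−1)×4 + 3 = 43 overall.
Running totals: Ebdim ends at 6, E7 ends at 9, Abadd9 ends at 10, Gsus4 ends at 17, Am ends at 20, Ab7 ends at 25, Ebdim ends at 26, B7 ends at 31, Em ends at 32, F#6 ends at 38, F#dim ends at 42, Fm ends at 44.
Beat 43 falls within Fm.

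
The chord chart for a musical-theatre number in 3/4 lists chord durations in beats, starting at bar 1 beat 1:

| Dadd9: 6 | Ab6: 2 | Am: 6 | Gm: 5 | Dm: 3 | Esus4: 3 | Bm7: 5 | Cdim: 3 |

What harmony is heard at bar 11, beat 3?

Cdim

Beat 3 of bar 11 is beat (11−1)×3 + 3 = 33 overall.
Running totals: Dadd9 ends at 6, Ab6 ends at 8, Am ends at 14, Gm ends at 19, Dm ends at 22, Esus4 ends at 25, Bm7 ends at 30, Cdim ends at 33.
Beat 33 falls within Cdim.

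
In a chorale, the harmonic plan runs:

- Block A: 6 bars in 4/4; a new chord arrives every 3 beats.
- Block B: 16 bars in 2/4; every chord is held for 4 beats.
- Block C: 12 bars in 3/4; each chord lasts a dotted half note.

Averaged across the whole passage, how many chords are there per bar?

14/17 chords per bar

A: 6 bars of 4 beats is 24 beats; at 3 beats each that's 8 chords.
B: 16 bars of 2 beats is 32 beats; at 4 beats each that's 8 chords.
C: 12 bars of 3 beats is 36 beats; at 3 beats each that's 12 chords.
Overall: 28 chords over 34 bars → 28/34 = 14/17 chords per bar.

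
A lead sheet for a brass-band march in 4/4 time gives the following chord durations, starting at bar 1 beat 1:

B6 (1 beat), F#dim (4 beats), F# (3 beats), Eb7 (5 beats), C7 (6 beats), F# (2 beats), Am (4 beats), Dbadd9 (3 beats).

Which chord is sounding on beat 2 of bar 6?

Beat 2 of bar 6 is beat (6−1)×4 + 2 = 22 overall.
Running totals: B6 ends at 1, F#dim ends at 5, F# ends at 8, Eb7 ends at 13, C7 ends at 19, F# ends at 21, Am ends at 25.
Beat 22 falls within Am.

Am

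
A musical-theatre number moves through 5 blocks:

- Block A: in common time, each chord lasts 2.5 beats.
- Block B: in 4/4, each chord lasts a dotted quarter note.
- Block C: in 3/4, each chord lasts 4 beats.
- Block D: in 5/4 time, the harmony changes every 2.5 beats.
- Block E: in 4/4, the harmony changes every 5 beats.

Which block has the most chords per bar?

A: each chord is 2.5 beats in 4/4, so 1.6 per bar.
B: each chord is 1.5 beats in 4/4, so 8/3 per bar.
C: each chord is 4 beats in 3/4, so 0.75 per bar.
D: each chord is 2.5 beats in 5/4, so 2 per bar.
E: each chord is 5 beats in 4/4, so 0.8 per bar.
Fastest is B at 8/3 chords/bar.

Block B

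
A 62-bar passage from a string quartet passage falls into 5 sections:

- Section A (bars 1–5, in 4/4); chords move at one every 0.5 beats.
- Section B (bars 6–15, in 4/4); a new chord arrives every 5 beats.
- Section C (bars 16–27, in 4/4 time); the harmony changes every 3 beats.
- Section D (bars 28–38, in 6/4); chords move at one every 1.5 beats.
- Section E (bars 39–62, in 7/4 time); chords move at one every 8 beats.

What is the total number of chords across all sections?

129 chords

A: 5 bars × 4 beats = 20 beats; 0.5 beats/chord → 40 chords.
B: 10 bars × 4 beats = 40 beats; 5 beats/chord → 8 chords.
C: 12 bars × 4 beats = 48 beats; 3 beats/chord → 16 chords.
D: 11 bars × 6 beats = 66 beats; 1.5 beats/chord → 44 chords.
E: 24 bars × 7 beats = 168 beats; 8 beats/chord → 21 chords.
Total: 40 + 8 + 16 + 44 + 21 = 129.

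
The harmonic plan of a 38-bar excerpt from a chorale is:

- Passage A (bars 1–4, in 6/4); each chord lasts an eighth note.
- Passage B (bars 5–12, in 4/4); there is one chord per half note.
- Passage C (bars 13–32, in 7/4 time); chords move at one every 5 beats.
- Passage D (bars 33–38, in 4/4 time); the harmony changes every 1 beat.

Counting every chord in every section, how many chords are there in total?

116 chords

A: 4·6 = 24 beats, 24/0.5 = 48 chords.
B: 8·4 = 32 beats, 32/2 = 16 chords.
C: 20·7 = 140 beats, 140/5 = 28 chords.
D: 6·4 = 24 beats, 24/1 = 24 chords.
Total: 48 + 16 + 28 + 24 = 116.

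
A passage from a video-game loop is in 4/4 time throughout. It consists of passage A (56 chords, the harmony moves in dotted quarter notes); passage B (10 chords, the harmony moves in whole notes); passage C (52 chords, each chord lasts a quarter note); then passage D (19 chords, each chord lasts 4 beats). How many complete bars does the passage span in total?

A: 56 × 1.5 = 84 beats = 21 bars.
B: 10 × 4 = 40 beats = 10 bars.
C: 52 × 1 = 52 beats = 13 bars.
D: 19 × 4 = 76 beats = 19 bars.
Total: 21 + 10 + 13 + 19 = 63 bars.

63 bars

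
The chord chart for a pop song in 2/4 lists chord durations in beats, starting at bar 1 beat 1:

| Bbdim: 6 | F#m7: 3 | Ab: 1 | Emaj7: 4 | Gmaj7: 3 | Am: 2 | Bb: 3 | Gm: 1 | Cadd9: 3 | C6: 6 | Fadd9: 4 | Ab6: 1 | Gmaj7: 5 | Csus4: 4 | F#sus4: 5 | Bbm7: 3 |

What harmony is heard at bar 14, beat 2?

Beat 2 of bar 14 is beat (14−1)×2 + 2 = 28 overall.
Running totals: Bbdim ends at 6, F#m7 ends at 9, Ab ends at 10, Emaj7 ends at 14, Gmaj7 ends at 17, Am ends at 19, Bb ends at 22, Gm ends at 23, Cadd9 ends at 26, C6 ends at 32.
Beat 28 falls within C6.

C6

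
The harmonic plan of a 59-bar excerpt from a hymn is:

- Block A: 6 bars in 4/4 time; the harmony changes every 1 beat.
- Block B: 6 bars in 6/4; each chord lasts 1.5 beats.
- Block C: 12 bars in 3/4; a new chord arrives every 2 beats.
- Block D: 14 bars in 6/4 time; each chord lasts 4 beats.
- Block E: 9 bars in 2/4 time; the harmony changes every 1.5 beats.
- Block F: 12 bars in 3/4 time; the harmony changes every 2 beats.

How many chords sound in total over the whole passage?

117 chords

A has 24 beats and chords last 1 each, so 24 chords.
B has 36 beats and chords last 1.5 each, so 24 chords.
C has 36 beats and chords last 2 each, so 18 chords.
D has 84 beats and chords last 4 each, so 21 chords.
E has 18 beats and chords last 1.5 each, so 12 chords.
F has 36 beats and chords last 2 each, so 18 chords.
Total: 24 + 24 + 18 + 21 + 12 + 18 = 117.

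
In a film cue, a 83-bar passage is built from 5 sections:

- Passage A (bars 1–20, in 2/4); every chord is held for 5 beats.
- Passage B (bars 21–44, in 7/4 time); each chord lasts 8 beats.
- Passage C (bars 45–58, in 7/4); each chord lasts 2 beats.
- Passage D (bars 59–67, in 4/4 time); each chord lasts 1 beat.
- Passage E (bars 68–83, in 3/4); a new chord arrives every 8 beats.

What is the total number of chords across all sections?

120 chords

A: 20 bars × 2 beats = 40 beats; 5 beats/chord → 8 chords.
B: 24 bars × 7 beats = 168 beats; 8 beats/chord → 21 chords.
C: 14 bars × 7 beats = 98 beats; 2 beats/chord → 49 chords.
D: 9 bars × 4 beats = 36 beats; 1 beat/chord → 36 chords.
E: 16 bars × 3 beats = 48 beats; 8 beats/chord → 6 chords.
Total: 8 + 21 + 49 + 36 + 6 = 120.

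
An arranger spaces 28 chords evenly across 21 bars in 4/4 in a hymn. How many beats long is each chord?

3 beats

21 bars × 4 beats/bar = 84 beats total.
84 beats ÷ 28 chords = 3 beats per chord.
(That is a dotted half note.)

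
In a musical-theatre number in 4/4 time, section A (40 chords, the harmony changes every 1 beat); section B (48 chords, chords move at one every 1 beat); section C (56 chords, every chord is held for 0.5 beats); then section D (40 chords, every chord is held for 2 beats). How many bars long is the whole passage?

49 bars

A: 40 × 1 = 40 beats = 10 bars.
B: 48 × 1 = 48 beats = 12 bars.
C: 56 × 0.5 = 28 beats = 7 bars.
D: 40 × 2 = 80 beats = 20 bars.
Total: 10 + 12 + 7 + 20 = 49 bars.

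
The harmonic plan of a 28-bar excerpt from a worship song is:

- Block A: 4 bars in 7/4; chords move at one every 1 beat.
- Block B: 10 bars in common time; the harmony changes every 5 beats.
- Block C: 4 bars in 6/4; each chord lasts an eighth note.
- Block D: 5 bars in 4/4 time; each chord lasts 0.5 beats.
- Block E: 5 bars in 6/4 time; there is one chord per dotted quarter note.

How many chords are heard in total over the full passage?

A: 4 bars × 7 beats = 28 beats; 1 beat/chord → 28 chords.
B: 10 bars × 4 beats = 40 beats; 5 beats/chord → 8 chords.
C: 4 bars × 6 beats = 24 beats; 0.5 beats/chord → 48 chords.
D: 5 bars × 4 beats = 20 beats; 0.5 beats/chord → 40 chords.
E: 5 bars × 6 beats = 30 beats; 1.5 beats/chord → 20 chords.
Total: 28 + 8 + 48 + 40 + 20 = 144.

144 chords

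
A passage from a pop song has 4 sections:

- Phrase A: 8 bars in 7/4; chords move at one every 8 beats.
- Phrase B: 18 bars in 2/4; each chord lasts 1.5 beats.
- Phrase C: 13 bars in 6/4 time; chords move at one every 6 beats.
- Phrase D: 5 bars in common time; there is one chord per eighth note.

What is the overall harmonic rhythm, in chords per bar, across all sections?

A: 8 × 7 = 56 beats ÷ 8 = 7 chords.
B: 18 × 2 = 36 beats ÷ 1.5 = 24 chords.
C: 13 × 6 = 78 beats ÷ 6 = 13 chords.
D: 5 × 4 = 20 beats ÷ 0.5 = 40 chords.
Overall: 84 chords over 44 bars → 84/44 = 21/11 chords per bar.

21/11 chords per bar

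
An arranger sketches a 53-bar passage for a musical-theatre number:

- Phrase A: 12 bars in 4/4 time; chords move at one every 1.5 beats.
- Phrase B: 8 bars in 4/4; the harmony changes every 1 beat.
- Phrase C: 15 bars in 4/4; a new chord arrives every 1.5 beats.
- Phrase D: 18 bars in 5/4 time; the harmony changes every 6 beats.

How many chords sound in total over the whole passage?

A: 12·4 = 48 beats, 48/1.5 = 32 chords.
B: 8·4 = 32 beats, 32/1 = 32 chords.
C: 15·4 = 60 beats, 60/1.5 = 40 chords.
D: 18·5 = 90 beats, 90/6 = 15 chords.
Total: 32 + 32 + 40 + 15 = 119.

119 chords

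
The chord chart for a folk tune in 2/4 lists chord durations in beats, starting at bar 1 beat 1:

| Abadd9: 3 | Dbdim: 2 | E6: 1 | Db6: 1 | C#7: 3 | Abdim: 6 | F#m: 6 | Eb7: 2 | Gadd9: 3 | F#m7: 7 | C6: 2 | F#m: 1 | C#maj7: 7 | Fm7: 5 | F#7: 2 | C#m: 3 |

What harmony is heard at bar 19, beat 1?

F#m

Beat 1 of bar 19 is beat (19−1)×2 + 1 = 37 overall.
Running totals: Abadd9 ends at 3, Dbdim ends at 5, E6 ends at 6, Db6 ends at 7, C#7 ends at 10, Abdim ends at 16, F#m ends at 22, Eb7 ends at 24, Gadd9 ends at 27, F#m7 ends at 34, C6 ends at 36, F#m ends at 37.
Beat 37 falls within F#m.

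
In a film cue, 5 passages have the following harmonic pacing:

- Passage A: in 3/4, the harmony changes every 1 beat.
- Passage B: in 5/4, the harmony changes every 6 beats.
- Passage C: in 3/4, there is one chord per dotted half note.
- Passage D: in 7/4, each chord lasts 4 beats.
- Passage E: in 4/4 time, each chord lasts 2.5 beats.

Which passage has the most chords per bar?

Passage A

A: 3/1 = 3 chords/bar.
B: 5/6 = 5/6 chords/bar.
C: 3/3 = 1 chord/bar.
D: 7/4 = 1.75 chords/bar.
E: 4/2.5 = 1.6 chords/bar.
Fastest is A at 3 chords/bar.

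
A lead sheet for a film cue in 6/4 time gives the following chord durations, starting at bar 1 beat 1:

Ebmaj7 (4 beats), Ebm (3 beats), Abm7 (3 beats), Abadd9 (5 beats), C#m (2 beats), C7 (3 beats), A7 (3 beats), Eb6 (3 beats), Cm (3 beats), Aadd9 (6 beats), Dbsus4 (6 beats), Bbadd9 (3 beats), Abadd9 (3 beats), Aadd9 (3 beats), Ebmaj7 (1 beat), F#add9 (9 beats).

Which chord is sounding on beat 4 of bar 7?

Beat 4 of bar 7 is beat (7−1)×6 + 4 = 40 overall.
Running totals: Ebmaj7 ends at 4, Ebm ends at 7, Abm7 ends at 10, Abadd9 ends at 15, C#m ends at 17, C7 ends at 20, A7 ends at 23, Eb6 ends at 26, Cm ends at 29, Aadd9 ends at 35, Dbsus4 ends at 41.
Beat 40 falls within Dbsus4.

Dbsus4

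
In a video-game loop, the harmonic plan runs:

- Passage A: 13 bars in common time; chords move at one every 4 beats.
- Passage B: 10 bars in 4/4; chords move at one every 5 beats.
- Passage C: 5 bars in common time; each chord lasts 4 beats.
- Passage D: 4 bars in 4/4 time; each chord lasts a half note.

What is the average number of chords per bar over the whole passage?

A: 13 × 4 = 52 beats ÷ 4 = 13 chords.
B: 10 × 4 = 40 beats ÷ 5 = 8 chords.
C: 5 × 4 = 20 beats ÷ 4 = 5 chords.
D: 4 × 4 = 16 beats ÷ 2 = 8 chords.
Overall: 34 chords over 32 bars → 34/32 = 17/16 chords per bar.

17/16 chords per bar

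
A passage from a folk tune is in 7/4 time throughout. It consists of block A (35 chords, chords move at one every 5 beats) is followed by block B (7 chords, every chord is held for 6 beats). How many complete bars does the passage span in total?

31 bars

A: 35 × 5 = 175 beats = 25 bars.
B: 7 × 6 = 42 beats = 6 bars.
Total: 25 + 6 = 31 bars.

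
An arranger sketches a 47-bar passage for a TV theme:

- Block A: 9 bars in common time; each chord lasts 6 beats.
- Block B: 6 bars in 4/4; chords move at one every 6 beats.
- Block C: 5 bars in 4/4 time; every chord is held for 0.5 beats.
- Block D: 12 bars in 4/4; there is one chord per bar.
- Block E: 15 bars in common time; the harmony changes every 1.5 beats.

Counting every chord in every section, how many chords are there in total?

A: 9 bars × 4 beats = 36 beats; 6 beats/chord → 6 chords.
B: 6 bars × 4 beats = 24 beats; 6 beats/chord → 4 chords.
C: 5 bars × 4 beats = 20 beats; 0.5 beats/chord → 40 chords.
D: 12 bars × 4 beats = 48 beats; 4 beats/chord → 12 chords.
E: 15 bars × 4 beats = 60 beats; 1.5 beats/chord → 40 chords.
Total: 6 + 4 + 40 + 12 + 40 = 102.

102 chords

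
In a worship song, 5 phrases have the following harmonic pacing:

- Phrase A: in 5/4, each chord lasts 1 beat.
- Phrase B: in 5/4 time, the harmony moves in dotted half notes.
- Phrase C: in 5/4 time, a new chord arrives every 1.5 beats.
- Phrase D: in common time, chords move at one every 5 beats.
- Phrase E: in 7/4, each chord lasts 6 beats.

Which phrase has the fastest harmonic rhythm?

A: each chord is 1 beat in 5/4, so 5 per bar.
B: each chord is 3 beats in 5/4, so 5/3 per bar.
C: each chord is 1.5 beats in 5/4, so 10/3 per bar.
D: each chord is 5 beats in 4/4, so 0.8 per bar.
E: each chord is 6 beats in 7/4, so 7/6 per bar.
Fastest is A at 5 chords/bar.

Phrase A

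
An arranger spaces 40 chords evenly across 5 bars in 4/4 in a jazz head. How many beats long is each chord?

5 bars × 4 beats/bar = 20 beats total.
20 beats ÷ 40 chords = 0.5 beats per chord.
(That is an eighth note.)

0.5 beats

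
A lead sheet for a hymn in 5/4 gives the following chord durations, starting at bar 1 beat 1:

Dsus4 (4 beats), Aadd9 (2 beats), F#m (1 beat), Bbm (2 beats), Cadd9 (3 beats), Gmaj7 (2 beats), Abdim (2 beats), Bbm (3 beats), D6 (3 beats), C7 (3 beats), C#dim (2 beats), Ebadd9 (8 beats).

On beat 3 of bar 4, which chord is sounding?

Beat 3 of bar 4 is beat (4−1)×5 + 3 = 18 overall.
Running totals: Dsus4 ends at 4, Aadd9 ends at 6, F#m ends at 7, Bbm ends at 9, Cadd9 ends at 12, Gmaj7 ends at 14, Abdim ends at 16, Bbm ends at 19.
Beat 18 falls within Bbm.

Bbm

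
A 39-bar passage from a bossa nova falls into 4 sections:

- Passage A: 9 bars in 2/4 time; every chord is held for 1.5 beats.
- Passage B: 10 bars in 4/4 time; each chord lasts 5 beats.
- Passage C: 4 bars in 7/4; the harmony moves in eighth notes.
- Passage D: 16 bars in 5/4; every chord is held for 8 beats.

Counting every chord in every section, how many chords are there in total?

A: 9·2 = 18 beats, 18/1.5 = 12 chords.
B: 10·4 = 40 beats, 40/5 = 8 chords.
C: 4·7 = 28 beats, 28/0.5 = 56 chords.
D: 16·5 = 80 beats, 80/8 = 10 chords.
Total: 12 + 8 + 56 + 10 = 86.

86 chords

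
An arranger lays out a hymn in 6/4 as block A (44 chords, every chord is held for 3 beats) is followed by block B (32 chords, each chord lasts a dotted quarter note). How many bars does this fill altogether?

A: 44 × 3 = 132 beats = 22 bars.
B: 32 × 1.5 = 48 beats = 8 bars.
Total: 22 + 8 = 30 bars.

30 bars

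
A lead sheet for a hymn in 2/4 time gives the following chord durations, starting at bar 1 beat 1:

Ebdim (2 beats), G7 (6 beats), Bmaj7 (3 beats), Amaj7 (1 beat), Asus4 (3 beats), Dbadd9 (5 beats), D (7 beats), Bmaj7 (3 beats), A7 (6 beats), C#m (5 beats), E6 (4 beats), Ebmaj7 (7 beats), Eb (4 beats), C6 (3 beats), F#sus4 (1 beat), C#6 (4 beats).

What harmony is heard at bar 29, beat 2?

Beat 2 of bar 29 is beat (29−1)×2 + 2 = 58 overall.
Running totals: Ebdim ends at 2, G7 ends at 8, Bmaj7 ends at 11, Amaj7 ends at 12, Asus4 ends at 15, Dbadd9 ends at 20, D ends at 27, Bmaj7 ends at 30, A7 ends at 36, C#m ends at 41, E6 ends at 45, Ebmaj7 ends at 52, Eb ends at 56, C6 ends at 59.
Beat 58 falls within C6.

C6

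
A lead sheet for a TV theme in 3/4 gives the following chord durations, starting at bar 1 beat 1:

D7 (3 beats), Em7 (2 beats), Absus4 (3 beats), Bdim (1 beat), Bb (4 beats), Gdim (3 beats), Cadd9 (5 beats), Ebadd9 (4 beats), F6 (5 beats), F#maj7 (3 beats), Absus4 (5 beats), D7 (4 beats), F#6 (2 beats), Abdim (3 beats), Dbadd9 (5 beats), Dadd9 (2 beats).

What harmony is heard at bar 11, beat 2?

F#maj7

Beat 2 of bar 11 is beat (11−1)×3 + 2 = 32 overall.
Running totals: D7 ends at 3, Em7 ends at 5, Absus4 ends at 8, Bdim ends at 9, Bb ends at 13, Gdim ends at 16, Cadd9 ends at 21, Ebadd9 ends at 25, F6 ends at 30, F#maj7 ends at 33.
Beat 32 falls within F#maj7.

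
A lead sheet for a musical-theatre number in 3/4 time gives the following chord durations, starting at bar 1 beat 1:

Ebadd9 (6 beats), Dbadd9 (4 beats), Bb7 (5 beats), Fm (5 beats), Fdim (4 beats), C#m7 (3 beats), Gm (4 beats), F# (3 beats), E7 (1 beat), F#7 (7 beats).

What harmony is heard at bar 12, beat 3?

F#7

Beat 3 of bar 12 is beat (12−1)×3 + 3 = 36 overall.
Running totals: Ebadd9 ends at 6, Dbadd9 ends at 10, Bb7 ends at 15, Fm ends at 20, Fdim ends at 24, C#m7 ends at 27, Gm ends at 31, F# ends at 34, E7 ends at 35, F#7 ends at 42.
Beat 36 falls within F#7.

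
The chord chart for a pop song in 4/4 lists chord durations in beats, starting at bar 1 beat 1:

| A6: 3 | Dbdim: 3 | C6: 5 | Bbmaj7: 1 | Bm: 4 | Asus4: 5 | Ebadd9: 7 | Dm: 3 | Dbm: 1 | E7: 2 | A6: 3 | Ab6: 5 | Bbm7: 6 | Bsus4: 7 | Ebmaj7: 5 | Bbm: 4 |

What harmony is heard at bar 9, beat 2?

E7

Beat 2 of bar 9 is beat (9−1)×4 + 2 = 34 overall.
Running totals: A6 ends at 3, Dbdim ends at 6, C6 ends at 11, Bbmaj7 ends at 12, Bm ends at 16, Asus4 ends at 21, Ebadd9 ends at 28, Dm ends at 31, Dbm ends at 32, E7 ends at 34.
Beat 34 falls within E7.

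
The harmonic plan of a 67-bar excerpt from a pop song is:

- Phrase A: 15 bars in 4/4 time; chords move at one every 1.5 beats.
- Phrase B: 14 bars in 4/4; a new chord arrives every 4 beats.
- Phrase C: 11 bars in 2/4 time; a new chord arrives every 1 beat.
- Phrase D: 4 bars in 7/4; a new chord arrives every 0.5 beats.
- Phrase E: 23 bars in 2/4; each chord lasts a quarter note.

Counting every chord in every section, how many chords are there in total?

A: 15·4 = 60 beats, 60/1.5 = 40 chords.
B: 14·4 = 56 beats, 56/4 = 14 chords.
C: 11·2 = 22 beats, 22/1 = 22 chords.
D: 4·7 = 28 beats, 28/0.5 = 56 chords.
E: 23·2 = 46 beats, 46/1 = 46 chords.
Total: 40 + 14 + 22 + 56 + 46 = 178.

178 chords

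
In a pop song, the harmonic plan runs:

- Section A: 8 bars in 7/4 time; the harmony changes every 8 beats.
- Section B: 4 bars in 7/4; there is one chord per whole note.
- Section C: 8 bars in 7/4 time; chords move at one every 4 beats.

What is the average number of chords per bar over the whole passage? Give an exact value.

A: 8 bars of 7 beats is 56 beats; at 8 beats each that's 7 chords.
B: 4 bars of 7 beats is 28 beats; at 4 beats each that's 7 chords.
C: 8 bars of 7 beats is 56 beats; at 4 beats each that's 14 chords.
Overall: 28 chords over 20 bars → 28/20 = 1.4 chords per bar.

1.4 chords per bar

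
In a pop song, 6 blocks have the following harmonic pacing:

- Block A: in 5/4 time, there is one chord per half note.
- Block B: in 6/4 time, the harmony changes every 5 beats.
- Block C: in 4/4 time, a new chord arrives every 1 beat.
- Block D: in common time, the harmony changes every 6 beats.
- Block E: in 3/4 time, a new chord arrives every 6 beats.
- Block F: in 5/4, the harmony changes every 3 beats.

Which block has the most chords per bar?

Block C

A: 5/2 = 2.5 chords/bar.
B: 6/5 = 1.2 chords/bar.
C: 4/1 = 4 chords/bar.
D: 4/6 = 2/3 chords/bar.
E: 3/6 = 0.5 chords/bar.
F: 5/3 = 5/3 chords/bar.
Fastest is C at 4 chords/bar.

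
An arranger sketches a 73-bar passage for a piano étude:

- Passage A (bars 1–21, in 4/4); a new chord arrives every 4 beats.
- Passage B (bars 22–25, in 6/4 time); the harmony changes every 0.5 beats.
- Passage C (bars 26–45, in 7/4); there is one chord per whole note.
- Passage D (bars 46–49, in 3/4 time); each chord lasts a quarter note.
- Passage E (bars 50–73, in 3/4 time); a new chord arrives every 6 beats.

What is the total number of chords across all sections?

128 chords

A: 21·4 = 84 beats, 84/4 = 21 chords.
B: 4·6 = 24 beats, 24/0.5 = 48 chords.
C: 20·7 = 140 beats, 140/4 = 35 chords.
D: 4·3 = 12 beats, 12/1 = 12 chords.
E: 24·3 = 72 beats, 72/6 = 12 chords.
Total: 21 + 48 + 35 + 12 + 12 = 128.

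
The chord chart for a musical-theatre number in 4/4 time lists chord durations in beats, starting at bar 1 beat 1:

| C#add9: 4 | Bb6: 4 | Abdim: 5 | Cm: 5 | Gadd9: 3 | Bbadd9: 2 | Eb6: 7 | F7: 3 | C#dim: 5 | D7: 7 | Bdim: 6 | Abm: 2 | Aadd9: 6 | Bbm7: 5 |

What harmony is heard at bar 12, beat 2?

Beat 2 of bar 12 is beat (12−1)×4 + 2 = 46 overall.
Running totals: C#add9 ends at 4, Bb6 ends at 8, Abdim ends at 13, Cm ends at 18, Gadd9 ends at 21, Bbadd9 ends at 23, Eb6 ends at 30, F7 ends at 33, C#dim ends at 38, D7 ends at 45, Bdim ends at 51.
Beat 46 falls within Bdim.

Bdim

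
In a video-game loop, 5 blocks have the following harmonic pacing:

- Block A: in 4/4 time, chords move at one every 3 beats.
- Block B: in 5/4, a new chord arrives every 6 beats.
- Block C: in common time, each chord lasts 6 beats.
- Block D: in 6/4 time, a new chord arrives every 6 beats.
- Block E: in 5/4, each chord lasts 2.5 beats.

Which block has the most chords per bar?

Block E

A: 4/3 = 4/3 chords/bar.
B: 5/6 = 5/6 chords/bar.
C: 4/6 = 2/3 chords/bar.
D: 6/6 = 1 chord/bar.
E: 5/2.5 = 2 chords/bar.
Fastest is E at 2 chords/bar.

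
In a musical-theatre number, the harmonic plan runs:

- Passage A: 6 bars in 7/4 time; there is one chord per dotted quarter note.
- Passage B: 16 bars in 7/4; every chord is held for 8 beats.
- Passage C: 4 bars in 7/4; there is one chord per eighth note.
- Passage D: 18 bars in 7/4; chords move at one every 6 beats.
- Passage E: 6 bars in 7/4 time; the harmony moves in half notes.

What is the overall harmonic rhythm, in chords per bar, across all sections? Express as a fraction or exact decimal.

2.8 chords per bar

A: 6 bars of 7 beats is 42 beats; at 1.5 beats each that's 28 chords.
B: 16 bars of 7 beats is 112 beats; at 8 beats each that's 14 chords.
C: 4 bars of 7 beats is 28 beats; at 0.5 beats each that's 56 chords.
D: 18 bars of 7 beats is 126 beats; at 6 beats each that's 21 chords.
E: 6 bars of 7 beats is 42 beats; at 2 beats each that's 21 chords.
Overall: 140 chords over 50 bars → 140/50 = 2.8 chords per bar.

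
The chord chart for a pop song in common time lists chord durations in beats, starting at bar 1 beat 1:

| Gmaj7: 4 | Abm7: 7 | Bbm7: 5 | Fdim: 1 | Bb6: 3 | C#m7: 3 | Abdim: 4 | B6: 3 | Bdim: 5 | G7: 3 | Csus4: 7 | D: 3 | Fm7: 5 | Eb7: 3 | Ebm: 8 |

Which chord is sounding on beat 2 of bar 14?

Eb7

Beat 2 of bar 14 is beat (14−1)×4 + 2 = 54 overall.
Running totals: Gmaj7 ends at 4, Abm7 ends at 11, Bbm7 ends at 16, Fdim ends at 17, Bb6 ends at 20, C#m7 ends at 23, Abdim ends at 27, B6 ends at 30, Bdim ends at 35, G7 ends at 38, Csus4 ends at 45, D ends at 48, Fm7 ends at 53, Eb7 ends at 56.
Beat 54 falls within Eb7.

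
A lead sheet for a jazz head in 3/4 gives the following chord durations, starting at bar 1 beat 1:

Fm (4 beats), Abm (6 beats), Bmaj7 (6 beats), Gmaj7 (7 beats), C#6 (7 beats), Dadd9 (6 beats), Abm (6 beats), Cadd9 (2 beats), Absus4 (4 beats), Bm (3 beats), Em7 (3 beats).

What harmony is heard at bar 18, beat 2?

Em7

Beat 2 of bar 18 is beat (18−1)×3 + 2 = 53 overall.
Running totals: Fm ends at 4, Abm ends at 10, Bmaj7 ends at 16, Gmaj7 ends at 23, C#6 ends at 30, Dadd9 ends at 36, Abm ends at 42, Cadd9 ends at 44, Absus4 ends at 48, Bm ends at 51, Em7 ends at 54.
Beat 53 falls within Em7.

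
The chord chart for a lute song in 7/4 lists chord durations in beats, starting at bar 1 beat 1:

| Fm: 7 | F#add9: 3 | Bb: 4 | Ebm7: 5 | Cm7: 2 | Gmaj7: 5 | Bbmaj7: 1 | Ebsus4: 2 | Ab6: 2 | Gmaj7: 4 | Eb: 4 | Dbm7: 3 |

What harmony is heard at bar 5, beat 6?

Gmaj7

Beat 6 of bar 5 is beat (5−1)×7 + 6 = 34 overall.
Running totals: Fm ends at 7, F#add9 ends at 10, Bb ends at 14, Ebm7 ends at 19, Cm7 ends at 21, Gmaj7 ends at 26, Bbmaj7 ends at 27, Ebsus4 ends at 29, Ab6 ends at 31, Gmaj7 ends at 35.
Beat 34 falls within Gmaj7.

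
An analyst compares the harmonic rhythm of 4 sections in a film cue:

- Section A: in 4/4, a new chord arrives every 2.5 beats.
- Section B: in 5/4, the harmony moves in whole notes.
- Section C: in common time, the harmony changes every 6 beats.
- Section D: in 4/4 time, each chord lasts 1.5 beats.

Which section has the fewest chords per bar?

A: 4/2.5 = 1.6 chords/bar.
B: 5/4 = 1.25 chords/bar.
C: 4/6 = 2/3 chords/bar.
D: 4/1.5 = 8/3 chords/bar.
Slowest is C at 2/3 chords/bar.

Section C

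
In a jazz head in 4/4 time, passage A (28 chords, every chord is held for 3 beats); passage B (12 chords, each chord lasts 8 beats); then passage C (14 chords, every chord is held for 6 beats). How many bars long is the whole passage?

A: 28 × 3 = 84 beats = 21 bars.
B: 12 × 8 = 96 beats = 24 bars.
C: 14 × 6 = 84 beats = 21 bars.
Total: 21 + 24 + 21 = 66 bars.

66 bars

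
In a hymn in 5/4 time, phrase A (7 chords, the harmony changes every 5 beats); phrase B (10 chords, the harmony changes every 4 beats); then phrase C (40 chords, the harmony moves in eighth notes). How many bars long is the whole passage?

19 bars

A: 7 × 5 = 35 beats = 7 bars.
B: 10 × 4 = 40 beats = 8 bars.
C: 40 × 0.5 = 20 beats = 4 bars.
Total: 7 + 8 + 4 = 19 bars.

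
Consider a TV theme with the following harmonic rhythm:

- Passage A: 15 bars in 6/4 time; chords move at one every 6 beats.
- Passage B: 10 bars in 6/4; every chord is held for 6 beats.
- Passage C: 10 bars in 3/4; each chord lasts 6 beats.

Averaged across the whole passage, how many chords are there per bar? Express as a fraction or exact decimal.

6/7 chords per bar

A: 15 bars of 6 beats is 90 beats; at 6 beats each that's 15 chords.
B: 10 bars of 6 beats is 60 beats; at 6 beats each that's 10 chords.
C: 10 bars of 3 beats is 30 beats; at 6 beats each that's 5 chords.
Overall: 30 chords over 35 bars → 30/35 = 6/7 chords per bar.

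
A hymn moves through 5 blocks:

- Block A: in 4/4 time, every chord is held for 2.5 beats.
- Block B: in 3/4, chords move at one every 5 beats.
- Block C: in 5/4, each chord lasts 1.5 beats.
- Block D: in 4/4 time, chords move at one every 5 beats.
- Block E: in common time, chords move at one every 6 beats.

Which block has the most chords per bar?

Block C

A: 4 beats/bar ÷ 2.5 beats/chord = 1.6 chords/bar.
B: 3 beats/bar ÷ 5 beats/chord = 0.6 chords/bar.
C: 5 beats/bar ÷ 1.5 beats/chord = 10/3 chords/bar.
D: 4 beats/bar ÷ 5 beats/chord = 0.8 chords/bar.
E: 4 beats/bar ÷ 6 beats/chord = 2/3 chords/bar.
Fastest is C at 10/3 chords/bar.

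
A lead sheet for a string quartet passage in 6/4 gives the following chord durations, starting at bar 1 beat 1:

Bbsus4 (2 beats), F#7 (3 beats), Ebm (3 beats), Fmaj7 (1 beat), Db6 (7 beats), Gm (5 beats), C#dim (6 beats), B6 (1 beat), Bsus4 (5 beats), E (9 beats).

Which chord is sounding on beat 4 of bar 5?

B6

Beat 4 of bar 5 is beat (5−1)×6 + 4 = 28 overall.
Running totals: Bbsus4 ends at 2, F#7 ends at 5, Ebm ends at 8, Fmaj7 ends at 9, Db6 ends at 16, Gm ends at 21, C#dim ends at 27, B6 ends at 28.
Beat 28 falls within B6.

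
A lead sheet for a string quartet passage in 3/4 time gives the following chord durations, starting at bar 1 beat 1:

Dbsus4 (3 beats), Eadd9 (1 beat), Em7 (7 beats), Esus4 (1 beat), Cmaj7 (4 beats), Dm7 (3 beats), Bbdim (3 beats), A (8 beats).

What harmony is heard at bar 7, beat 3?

Beat 3 of bar 7 is beat (7−1)×3 + 3 = 21 overall.
Running totals: Dbsus4 ends at 3, Eadd9 ends at 4, Em7 ends at 11, Esus4 ends at 12, Cmaj7 ends at 16, Dm7 ends at 19, Bbdim ends at 22.
Beat 21 falls within Bbdim.

Bbdim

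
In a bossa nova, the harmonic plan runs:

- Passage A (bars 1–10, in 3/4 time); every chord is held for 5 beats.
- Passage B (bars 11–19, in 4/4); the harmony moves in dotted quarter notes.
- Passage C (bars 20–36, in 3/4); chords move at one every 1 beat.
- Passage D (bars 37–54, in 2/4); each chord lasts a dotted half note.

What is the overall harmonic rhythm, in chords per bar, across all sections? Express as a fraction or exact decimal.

31/18 chords per bar

A: 10 × 3 = 30 beats ÷ 5 = 6 chords.
B: 9 × 4 = 36 beats ÷ 1.5 = 24 chords.
C: 17 × 3 = 51 beats ÷ 1 = 51 chords.
D: 18 × 2 = 36 beats ÷ 3 = 12 chords.
Overall: 93 chords over 54 bars → 93/54 = 31/18 chords per bar.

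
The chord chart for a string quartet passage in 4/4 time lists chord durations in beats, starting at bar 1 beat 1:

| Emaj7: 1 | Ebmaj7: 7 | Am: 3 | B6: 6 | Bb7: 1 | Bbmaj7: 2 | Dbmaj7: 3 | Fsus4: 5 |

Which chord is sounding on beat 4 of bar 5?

Beat 4 of bar 5 is beat (5−1)×4 + 4 = 20 overall.
Running totals: Emaj7 ends at 1, Ebmaj7 ends at 8, Am ends at 11, B6 ends at 17, Bb7 ends at 18, Bbmaj7 ends at 20.
Beat 20 falls within Bbmaj7.

Bbmaj7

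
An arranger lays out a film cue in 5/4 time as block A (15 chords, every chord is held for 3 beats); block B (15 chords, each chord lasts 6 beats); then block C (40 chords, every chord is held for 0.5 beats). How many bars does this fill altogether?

A: 15 × 3 = 45 beats = 9 bars.
B: 15 × 6 = 90 beats = 18 bars.
C: 40 × 0.5 = 20 beats = 4 bars.
Total: 9 + 18 + 4 = 31 bars.

31 bars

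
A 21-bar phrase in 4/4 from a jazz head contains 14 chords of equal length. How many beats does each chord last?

21 bars × 4 beats/bar = 84 beats total.
84 beats ÷ 14 chords = 6 beats per chord.

6 beats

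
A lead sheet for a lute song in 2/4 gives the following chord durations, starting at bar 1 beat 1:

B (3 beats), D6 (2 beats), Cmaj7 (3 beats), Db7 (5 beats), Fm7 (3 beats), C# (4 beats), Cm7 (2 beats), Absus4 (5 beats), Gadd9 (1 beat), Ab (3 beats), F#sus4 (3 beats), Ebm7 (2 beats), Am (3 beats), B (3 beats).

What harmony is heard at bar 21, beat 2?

Beat 2 of bar 21 is beat (21−1)×2 + 2 = 42 overall.
Running totals: B ends at 3, D6 ends at 5, Cmaj7 ends at 8, Db7 ends at 13, Fm7 ends at 16, C# ends at 20, Cm7 ends at 22, Absus4 ends at 27, Gadd9 ends at 28, Ab ends at 31, F#sus4 ends at 34, Ebm7 ends at 36, Am ends at 39, B ends at 42.
Beat 42 falls within B.

B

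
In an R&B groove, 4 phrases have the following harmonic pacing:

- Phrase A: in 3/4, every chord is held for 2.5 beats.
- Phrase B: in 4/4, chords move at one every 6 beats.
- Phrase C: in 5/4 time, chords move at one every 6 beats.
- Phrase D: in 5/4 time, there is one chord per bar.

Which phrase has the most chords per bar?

Phrase A

A: each chord is 2.5 beats in 3/4, so 1.2 per bar.
B: each chord is 6 beats in 4/4, so 2/3 per bar.
C: each chord is 6 beats in 5/4, so 5/6 per bar.
D: each chord is 5 beats in 5/4, so 1 per bar.
Fastest is A at 1.2 chords/bar.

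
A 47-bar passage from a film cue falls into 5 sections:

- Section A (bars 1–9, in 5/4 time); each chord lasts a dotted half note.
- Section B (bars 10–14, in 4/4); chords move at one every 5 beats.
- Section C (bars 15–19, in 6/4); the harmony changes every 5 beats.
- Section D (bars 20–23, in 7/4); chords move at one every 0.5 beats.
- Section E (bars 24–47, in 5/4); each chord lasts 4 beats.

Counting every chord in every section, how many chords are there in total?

111 chords

A: 9 bars × 5 beats = 45 beats; 3 beats/chord → 15 chords.
B: 5 bars × 4 beats = 20 beats; 5 beats/chord → 4 chords.
C: 5 bars × 6 beats = 30 beats; 5 beats/chord → 6 chords.
D: 4 bars × 7 beats = 28 beats; 0.5 beats/chord → 56 chords.
E: 24 bars × 5 beats = 120 beats; 4 beats/chord → 30 chords.
Total: 15 + 4 + 6 + 56 + 30 = 111.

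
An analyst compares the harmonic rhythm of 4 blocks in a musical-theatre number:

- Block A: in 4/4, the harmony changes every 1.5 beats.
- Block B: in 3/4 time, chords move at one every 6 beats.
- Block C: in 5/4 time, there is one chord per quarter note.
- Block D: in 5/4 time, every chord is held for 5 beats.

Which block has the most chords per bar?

A: each chord is 1.5 beats in 4/4, so 8/3 per bar.
B: each chord is 6 beats in 3/4, so 0.5 per bar.
C: each chord is 1 beat in 5/4, so 5 per bar.
D: each chord is 5 beats in 5/4, so 1 per bar.
Fastest is C at 5 chords/bar.

Block C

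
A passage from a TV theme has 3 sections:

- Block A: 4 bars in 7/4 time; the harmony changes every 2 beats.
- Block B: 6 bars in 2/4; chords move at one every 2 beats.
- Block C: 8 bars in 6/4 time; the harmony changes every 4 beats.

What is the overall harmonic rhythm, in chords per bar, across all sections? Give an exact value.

A: 4 × 7 = 28 beats ÷ 2 = 14 chords.
B: 6 × 2 = 12 beats ÷ 2 = 6 chords.
C: 8 × 6 = 48 beats ÷ 4 = 12 chords.
Overall: 32 chords over 18 bars → 32/18 = 16/9 chords per bar.

16/9 chords per bar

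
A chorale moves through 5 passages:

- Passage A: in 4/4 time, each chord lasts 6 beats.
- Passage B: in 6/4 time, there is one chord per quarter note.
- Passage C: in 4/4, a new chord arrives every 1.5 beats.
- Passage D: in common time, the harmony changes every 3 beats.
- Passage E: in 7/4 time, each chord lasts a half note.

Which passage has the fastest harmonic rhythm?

Passage B

A: 4 beats/bar ÷ 6 beats/chord = 2/3 chords/bar.
B: 6 beats/bar ÷ 1 beat/chord = 6 chords/bar.
C: 4 beats/bar ÷ 1.5 beats/chord = 8/3 chords/bar.
D: 4 beats/bar ÷ 3 beats/chord = 4/3 chords/bar.
E: 7 beats/bar ÷ 2 beats/chord = 3.5 chords/bar.
Fastest is B at 6 chords/bar.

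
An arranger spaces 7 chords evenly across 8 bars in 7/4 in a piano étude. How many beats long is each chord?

8 bars × 7 beats/bar = 56 beats total.
56 beats ÷ 7 chords = 8 beats per chord.

8 beats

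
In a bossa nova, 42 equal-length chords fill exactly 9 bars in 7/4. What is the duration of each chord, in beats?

1.5 beats

9 bars × 7 beats/bar = 63 beats total.
63 beats ÷ 42 chords = 1.5 beats per chord.
(That is a dotted quarter note.)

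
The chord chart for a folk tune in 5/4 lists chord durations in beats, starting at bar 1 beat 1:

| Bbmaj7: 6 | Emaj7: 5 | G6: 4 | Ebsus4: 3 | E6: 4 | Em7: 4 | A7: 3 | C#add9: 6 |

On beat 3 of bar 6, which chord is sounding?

A7

Beat 3 of bar 6 is beat (6−1)×5 + 3 = 28 overall.
Running totals: Bbmaj7 ends at 6, Emaj7 ends at 11, G6 ends at 15, Ebsus4 ends at 18, E6 ends at 22, Em7 ends at 26, A7 ends at 29.
Beat 28 falls within A7.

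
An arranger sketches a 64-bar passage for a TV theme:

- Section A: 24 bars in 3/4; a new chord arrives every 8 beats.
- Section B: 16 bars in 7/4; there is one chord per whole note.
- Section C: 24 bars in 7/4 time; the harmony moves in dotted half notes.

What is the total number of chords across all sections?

93 chords

A: 24 bars × 3 beats = 72 beats; 8 beats/chord → 9 chords.
B: 16 bars × 7 beats = 112 beats; 4 beats/chord → 28 chords.
C: 24 bars × 7 beats = 168 beats; 3 beats/chord → 56 chords.
Total: 9 + 28 + 56 = 93.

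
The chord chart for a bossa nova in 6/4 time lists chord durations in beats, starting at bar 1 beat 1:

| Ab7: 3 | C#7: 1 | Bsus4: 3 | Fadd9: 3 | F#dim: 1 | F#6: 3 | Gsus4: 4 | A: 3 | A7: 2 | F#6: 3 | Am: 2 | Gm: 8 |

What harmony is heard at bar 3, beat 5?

Gsus4

Beat 5 of bar 3 is beat (3−1)×6 + 5 = 17 overall.
Running totals: Ab7 ends at 3, C#7 ends at 4, Bsus4 ends at 7, Fadd9 ends at 10, F#dim ends at 11, F#6 ends at 14, Gsus4 ends at 18.
Beat 17 falls within Gsus4.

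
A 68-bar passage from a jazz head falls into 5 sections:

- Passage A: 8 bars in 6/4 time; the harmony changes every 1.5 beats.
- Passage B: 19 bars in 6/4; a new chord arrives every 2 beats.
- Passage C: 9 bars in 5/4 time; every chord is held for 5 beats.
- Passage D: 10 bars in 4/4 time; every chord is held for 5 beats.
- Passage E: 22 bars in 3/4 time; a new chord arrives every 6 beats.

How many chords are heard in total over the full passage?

A: 8·6 = 48 beats, 48/1.5 = 32 chords.
B: 19·6 = 114 beats, 114/2 = 57 chords.
C: 9·5 = 45 beats, 45/5 = 9 chords.
D: 10·4 = 40 beats, 40/5 = 8 chords.
E: 22·3 = 66 beats, 66/6 = 11 chords.
Total: 32 + 57 + 9 + 8 + 11 = 117.

117 chords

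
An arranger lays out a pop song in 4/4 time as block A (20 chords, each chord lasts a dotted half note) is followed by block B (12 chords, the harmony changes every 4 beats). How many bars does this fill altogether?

A: 20 × 3 = 60 beats = 15 bars.
B: 12 × 4 = 48 beats = 12 bars.
Total: 15 + 12 = 27 bars.

27 bars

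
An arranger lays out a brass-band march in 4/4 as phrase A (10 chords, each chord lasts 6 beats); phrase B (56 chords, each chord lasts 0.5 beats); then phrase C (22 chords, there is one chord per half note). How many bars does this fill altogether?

A: 10 × 6 = 60 beats = 15 bars.
B: 56 × 0.5 = 28 beats = 7 bars.
C: 22 × 2 = 44 beats = 11 bars.
Total: 15 + 7 + 11 = 33 bars.

33 bars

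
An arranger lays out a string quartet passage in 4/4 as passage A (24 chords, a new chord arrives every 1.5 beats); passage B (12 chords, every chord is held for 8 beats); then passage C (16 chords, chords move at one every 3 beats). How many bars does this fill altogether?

A: 24 × 1.5 = 36 beats = 9 bars.
B: 12 × 8 = 96 beats = 24 bars.
C: 16 × 3 = 48 beats = 12 bars.
Total: 9 + 24 + 12 = 45 bars.

45 bars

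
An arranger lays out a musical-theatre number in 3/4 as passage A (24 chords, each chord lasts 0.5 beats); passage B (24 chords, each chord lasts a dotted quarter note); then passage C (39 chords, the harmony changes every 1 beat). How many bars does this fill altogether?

A: 24 × 0.5 = 12 beats = 4 bars.
B: 24 × 1.5 = 36 beats = 12 bars.
C: 39 × 1 = 39 beats = 13 bars.
Total: 4 + 12 + 13 = 29 bars.

29 bars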